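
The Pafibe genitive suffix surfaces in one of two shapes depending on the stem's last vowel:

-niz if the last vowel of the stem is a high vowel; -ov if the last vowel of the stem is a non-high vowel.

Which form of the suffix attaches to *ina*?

The last vowel of *ina* is /a/, which is a non-high vowel, so the suffix is -ov.

-ov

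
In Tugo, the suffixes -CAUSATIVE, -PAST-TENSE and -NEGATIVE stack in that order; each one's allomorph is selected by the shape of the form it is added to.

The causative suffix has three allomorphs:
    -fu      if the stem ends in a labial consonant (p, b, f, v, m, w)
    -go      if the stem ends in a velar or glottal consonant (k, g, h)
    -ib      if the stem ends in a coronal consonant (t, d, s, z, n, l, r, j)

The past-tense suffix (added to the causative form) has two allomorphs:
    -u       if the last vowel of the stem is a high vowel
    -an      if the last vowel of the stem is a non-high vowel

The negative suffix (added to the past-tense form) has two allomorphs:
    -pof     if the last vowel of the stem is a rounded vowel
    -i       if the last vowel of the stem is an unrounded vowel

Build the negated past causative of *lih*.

lihgoani

The final consonant of *lih* is /h/, which is velar/glottal, so the causative suffix is -go, giving *lihgo*.
Since the last vowel of the causative form *lihgo* is /o/ (a non-high vowel), it takes -an, giving *lihgoan*.
The past-tense form *lihgoan* — last vowel /a/ (an unrounded vowel) → -i → *lihgoani*.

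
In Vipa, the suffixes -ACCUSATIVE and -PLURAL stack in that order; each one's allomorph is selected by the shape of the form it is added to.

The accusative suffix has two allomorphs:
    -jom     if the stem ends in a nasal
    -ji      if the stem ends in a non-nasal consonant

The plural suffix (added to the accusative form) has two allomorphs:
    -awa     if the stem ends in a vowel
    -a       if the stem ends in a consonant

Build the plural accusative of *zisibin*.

Since the final consonant of *zisibin* is /n/ (a nasal), it takes -jom, giving *zisibinjom*.
Since the final sound of the accusative form *zisibinjom* is /m/ (a consonant), it takes -a, giving *zisibinjoma*.

zisibinjoma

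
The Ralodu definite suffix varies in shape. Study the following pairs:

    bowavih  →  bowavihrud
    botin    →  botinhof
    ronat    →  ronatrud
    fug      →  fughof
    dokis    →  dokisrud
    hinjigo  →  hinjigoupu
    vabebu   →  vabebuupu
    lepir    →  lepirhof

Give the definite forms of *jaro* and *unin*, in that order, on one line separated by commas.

jaroupu, uninhof

Looking at the final sound of each stem: -rud when the stem ends in a voiceless consonant (*bowavih*, *ronat*, *dokis*); -hof when the stem ends in a voiced consonant (*botin*, *fug*, *lepir*); -upu when the stem ends in a vowel (*hinjigo*, *vabebu*).
The final sound of *jaro* is /o/, which is a vowel, so the suffix is -upu, giving *jaroupu*.
Since the final sound of *unin* is /n/ (a voiced consonant), it takes -hof, giving *uninhof*.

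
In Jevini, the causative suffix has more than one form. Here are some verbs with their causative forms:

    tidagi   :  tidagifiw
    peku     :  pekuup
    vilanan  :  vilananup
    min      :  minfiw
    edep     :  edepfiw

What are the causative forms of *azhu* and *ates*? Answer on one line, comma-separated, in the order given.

azhuup, atesfiw

Looking at the last vowel of each stem: -fiw when the last vowel of the stem is a front vowel (*tidagi*, *min*, *edep*); -up when the last vowel of the stem is a back vowel (*peku*, *vilanan*).
The last vowel of *azhu* is /u/, which is a back vowel, so the suffix is -up, giving *azhuup*.
*ates* — last vowel /e/ (a front vowel) → -fiw → *atesfiw*.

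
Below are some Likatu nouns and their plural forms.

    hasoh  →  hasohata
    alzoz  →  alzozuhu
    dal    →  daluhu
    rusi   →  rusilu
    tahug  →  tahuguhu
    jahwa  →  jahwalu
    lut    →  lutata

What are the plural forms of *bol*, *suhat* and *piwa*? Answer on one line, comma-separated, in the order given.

The suffix is conditioned by the final sound: -ata when the stem ends in a voiceless consonant (*hasoh*, *lut*); -uhu when the stem ends in a voiced consonant (*alzoz*, *dal*, *tahug*); -lu when the stem ends in a vowel (*rusi*, *jahwa*).
*bol* — final sound /l/ (a voiced consonant) → -uhu → *boluhu*.
Since the final sound of *suhat* is /t/ (a voiceless consonant), it takes -ata, giving *suhatata*.
Since the final sound of *piwa* is /a/ (a vowel), it takes -lu, giving *piwalu*.

boluhu, suhatata, piwalu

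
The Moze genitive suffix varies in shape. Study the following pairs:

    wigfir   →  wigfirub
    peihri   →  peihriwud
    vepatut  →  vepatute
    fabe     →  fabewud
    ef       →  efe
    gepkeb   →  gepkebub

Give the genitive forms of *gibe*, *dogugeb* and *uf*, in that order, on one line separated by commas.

gibewud, dogugebub, ufe

The pattern is voicing of the final sound: -e when the stem ends in a voiceless consonant (*vepatut*, *ef*); -ub when the stem ends in a voiced consonant (*wigfir*, *gepkeb*); -wud when the stem ends in a vowel (*peihri*, *fabe*).
*gibe*: final sound = /e/, a vowel → -wud → *gibewud*.
*dogugeb* — final sound /b/ (a voiced consonant) → -ub → *dogugebub*.
The final sound of *uf* is /f/, which is a voiceless consonant, so the suffix is -e, giving *ufe*.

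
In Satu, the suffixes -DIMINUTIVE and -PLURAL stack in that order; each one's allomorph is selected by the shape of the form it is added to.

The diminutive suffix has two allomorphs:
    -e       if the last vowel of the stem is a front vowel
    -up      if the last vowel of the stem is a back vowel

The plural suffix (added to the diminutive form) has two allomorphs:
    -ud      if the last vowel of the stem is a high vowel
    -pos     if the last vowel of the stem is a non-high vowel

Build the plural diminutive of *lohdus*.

lohdusupud

*lohdus* — last vowel /u/ (a back vowel) → -up → *lohdusup*.
The diminutive form *lohdusup* — last vowel /u/ (a high vowel) → -ud → *lohdusupud*.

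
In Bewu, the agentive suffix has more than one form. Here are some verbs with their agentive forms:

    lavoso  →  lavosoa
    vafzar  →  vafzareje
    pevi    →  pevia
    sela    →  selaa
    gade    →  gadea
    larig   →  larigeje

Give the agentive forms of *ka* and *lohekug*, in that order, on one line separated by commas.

kaa, lohekugeje

The pattern is consonant vs. vowel: -eje when the stem ends in a consonant (*vafzar*, *larig*); -a when the stem ends in a vowel (*lavoso*, *pevi*, *sela*, *gade*).
Since the final sound of *ka* is /a/ (a vowel), it takes -a, giving *kaa*.
The final sound of *lohekug* is /g/, which is a consonant, so the suffix is -eje, giving *lohekugeje*.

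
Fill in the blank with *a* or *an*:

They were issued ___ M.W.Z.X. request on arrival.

The indefinite article is chosen by the initial *sound* of the following word, not its spelling.
The initialism *M.W.Z.X.* is read letter by letter; the first letter, M, is pronounced /ɛm/, which begins with a vowel sound.
So the article is *an*: They were issued an M.W.Z.X. request on arrival.

an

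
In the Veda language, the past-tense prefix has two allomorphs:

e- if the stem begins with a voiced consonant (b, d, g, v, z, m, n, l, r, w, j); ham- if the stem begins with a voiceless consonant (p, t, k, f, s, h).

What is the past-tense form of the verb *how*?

*how*: first consonant = /h/, voiceless → ham- → *hamhow*.

hamhow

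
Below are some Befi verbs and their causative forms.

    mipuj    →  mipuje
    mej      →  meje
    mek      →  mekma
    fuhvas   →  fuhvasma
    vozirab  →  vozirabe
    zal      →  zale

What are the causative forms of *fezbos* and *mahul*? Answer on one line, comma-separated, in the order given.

fezbosma, mahule

Looking at the final consonant of each stem: -ma when the stem ends in a voiceless consonant (*mek*, *fuhvas*); -e when the stem ends in a voiced consonant (*mipuj*, *mej*, *vozirab*, *zal*).
*fezbos* — final consonant /s/ (voiceless) → -ma → *fezbosma*.
*mahul*: final consonant = /l/, voiced → -e → *mahule*.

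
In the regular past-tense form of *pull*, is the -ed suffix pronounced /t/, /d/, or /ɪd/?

/d/

The stem *pull* ends in a voiced sound other than /d/.
The -ed suffix is realized as /ɪd/ after /t, d/; as /t/ after other voiceless consonants; and as /d/ after other voiced sounds.
So -ed on *pull* is pronounced /d/.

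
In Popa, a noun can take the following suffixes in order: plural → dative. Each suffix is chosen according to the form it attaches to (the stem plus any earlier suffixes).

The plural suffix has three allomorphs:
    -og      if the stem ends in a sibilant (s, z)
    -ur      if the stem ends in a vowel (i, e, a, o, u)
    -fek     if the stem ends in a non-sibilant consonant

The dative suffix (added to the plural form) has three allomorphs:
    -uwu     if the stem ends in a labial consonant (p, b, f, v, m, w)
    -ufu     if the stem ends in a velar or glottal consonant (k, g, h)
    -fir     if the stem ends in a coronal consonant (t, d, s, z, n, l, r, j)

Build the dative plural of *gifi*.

The final sound of *gifi* is /i/, which is a vowel, so the plural suffix is -ur, giving *gifiur*.
The final consonant of the plural form *gifiur* is /r/, which is coronal, so the dative suffix is -fir, giving *gifiurfir*.

gifiurfir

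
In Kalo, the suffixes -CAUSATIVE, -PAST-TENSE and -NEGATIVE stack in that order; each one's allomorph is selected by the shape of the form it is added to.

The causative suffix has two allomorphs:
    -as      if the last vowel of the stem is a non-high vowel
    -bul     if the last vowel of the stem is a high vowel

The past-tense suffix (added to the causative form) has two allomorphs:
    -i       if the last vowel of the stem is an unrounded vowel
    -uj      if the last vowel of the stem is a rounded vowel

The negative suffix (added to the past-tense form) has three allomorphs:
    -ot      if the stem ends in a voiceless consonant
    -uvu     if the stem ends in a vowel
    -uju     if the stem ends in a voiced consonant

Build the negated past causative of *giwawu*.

The last vowel of *giwawu* is /u/, which is a high vowel, so the causative suffix is -bul, giving *giwawubul*.
Since the last vowel of the causative form *giwawubul* is /u/ (a rounded vowel), it takes -uj, giving *giwawubuluj*.
Since the final sound of the past-tense form *giwawubuluj* is /j/ (a voiced consonant), it takes -uju, giving *giwawubulujuju*.

giwawubulujuju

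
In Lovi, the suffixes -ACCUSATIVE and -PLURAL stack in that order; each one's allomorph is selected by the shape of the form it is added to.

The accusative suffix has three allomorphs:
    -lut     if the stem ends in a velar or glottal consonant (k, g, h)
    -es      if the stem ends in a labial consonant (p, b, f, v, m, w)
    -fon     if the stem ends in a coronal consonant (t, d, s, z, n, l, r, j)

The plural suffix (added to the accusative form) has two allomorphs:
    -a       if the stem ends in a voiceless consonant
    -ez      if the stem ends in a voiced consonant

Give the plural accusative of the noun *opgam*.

*opgam*: final consonant = /m/, labial → -es → *opgames*.
The final consonant of the accusative form *opgames* is /s/, which is voiceless, so the plural suffix is -a, giving *opgamesa*.

opgamesa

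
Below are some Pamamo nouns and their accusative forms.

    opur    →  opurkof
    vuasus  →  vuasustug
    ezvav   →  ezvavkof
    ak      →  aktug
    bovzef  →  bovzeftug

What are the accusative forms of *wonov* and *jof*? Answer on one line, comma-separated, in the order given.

The alternation tracks the final consonant of the stem — -tug when the stem ends in a voiceless consonant (*vuasus*, *ak*, *bovzef*); -kof when the stem ends in a voiced consonant (*opur*, *ezvav*).
*wonov* — final consonant /v/ (voiced) → -kof → *wonovkof*.
*jof* — final consonant /f/ (voiceless) → -tug → *joftug*.

wonovkof, joftug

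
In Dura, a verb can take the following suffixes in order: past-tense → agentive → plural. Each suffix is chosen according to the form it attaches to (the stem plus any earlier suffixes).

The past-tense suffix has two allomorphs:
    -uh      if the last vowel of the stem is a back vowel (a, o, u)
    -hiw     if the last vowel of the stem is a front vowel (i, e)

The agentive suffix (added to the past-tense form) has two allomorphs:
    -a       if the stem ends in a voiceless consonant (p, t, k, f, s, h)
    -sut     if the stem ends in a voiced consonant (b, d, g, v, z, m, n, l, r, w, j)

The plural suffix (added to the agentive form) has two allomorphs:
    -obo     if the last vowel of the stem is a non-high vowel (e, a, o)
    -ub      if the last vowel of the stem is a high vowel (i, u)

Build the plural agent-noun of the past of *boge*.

bogehiwsutub

Since the last vowel of *boge* is /e/ (a front vowel), it takes -hiw, giving *bogehiw*.
Since the final consonant of the past-tense form *bogehiw* is /w/ (voiced), it takes -sut, giving *bogehiwsut*.
The agentive form *bogehiwsut* — last vowel /u/ (a high vowel) → -ub → *bogehiwsutub*.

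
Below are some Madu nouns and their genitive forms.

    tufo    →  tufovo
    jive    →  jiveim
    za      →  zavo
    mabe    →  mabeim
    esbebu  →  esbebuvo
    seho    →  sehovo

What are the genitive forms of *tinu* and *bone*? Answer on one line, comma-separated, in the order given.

tinuvo, boneim

The alternation tracks the last vowel of the stem — -im when the last vowel of the stem is a front vowel (*jive*, *mabe*); -vo when the last vowel of the stem is a back vowel (*tufo*, *za*, *esbebu*, *seho*).
Since the last vowel of *tinu* is /u/ (a back vowel), it takes -vo, giving *tinuvo*.
*bone*: last vowel = /e/, a front vowel → -im → *boneim*.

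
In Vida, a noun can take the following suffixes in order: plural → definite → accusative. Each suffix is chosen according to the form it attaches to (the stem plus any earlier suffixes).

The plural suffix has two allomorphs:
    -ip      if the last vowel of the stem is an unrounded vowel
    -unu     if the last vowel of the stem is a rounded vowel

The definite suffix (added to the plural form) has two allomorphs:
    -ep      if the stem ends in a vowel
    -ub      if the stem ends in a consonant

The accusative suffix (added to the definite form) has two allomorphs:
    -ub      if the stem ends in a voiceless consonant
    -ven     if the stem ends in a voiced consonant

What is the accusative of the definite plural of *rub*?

The last vowel of *rub* is /u/, which is a rounded vowel, so the plural suffix is -unu, giving *rubunu*.
The plural form *rubunu* — final sound /u/ (a vowel) → -ep → *rubunuep*.
The definite form *rubunuep*: final consonant = /p/, voiceless → -ub → *rubunuepub*.

rubunuepub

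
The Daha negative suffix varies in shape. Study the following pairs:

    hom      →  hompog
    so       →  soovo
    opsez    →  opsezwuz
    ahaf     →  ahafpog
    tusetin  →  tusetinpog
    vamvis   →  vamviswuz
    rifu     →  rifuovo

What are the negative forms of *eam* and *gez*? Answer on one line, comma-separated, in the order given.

eampog, gezwuz

The alternation tracks the final sound of the stem — -wuz when the stem ends in a sibilant (*opsez*, *vamvis*); -pog when the stem ends in a non-sibilant consonant (*hom*, *ahaf*, *tusetin*); -ovo when the stem ends in a vowel (*so*, *rifu*).
Since the final sound of *eam* is /m/ (a non-sibilant consonant), it takes -pog, giving *eampog*.
*gez* — final sound /z/ (a sibilant) → -wuz → *gezwuz*.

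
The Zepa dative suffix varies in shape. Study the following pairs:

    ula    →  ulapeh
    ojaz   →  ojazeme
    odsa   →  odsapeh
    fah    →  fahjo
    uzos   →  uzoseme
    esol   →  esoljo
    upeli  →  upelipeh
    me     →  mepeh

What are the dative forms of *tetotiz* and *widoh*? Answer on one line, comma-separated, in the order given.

The pattern is sibilance of the final sound: -eme when the stem ends in a sibilant (*ojaz*, *uzos*); -jo when the stem ends in a non-sibilant consonant (*fah*, *esol*); -peh when the stem ends in a vowel (*ula*, *odsa*, *upeli*, *me*).
*tetotiz* — final sound /z/ (a sibilant) → -eme → *tetotizeme*.
Since the final sound of *widoh* is /h/ (a non-sibilant consonant), it takes -jo, giving *widohjo*.

tetotizeme, widohjo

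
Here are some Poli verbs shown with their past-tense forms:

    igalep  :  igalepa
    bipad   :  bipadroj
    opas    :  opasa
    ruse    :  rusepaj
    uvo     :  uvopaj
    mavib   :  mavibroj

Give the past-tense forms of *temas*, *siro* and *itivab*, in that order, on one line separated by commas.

temasa, siropaj, itivabroj

The suffix is conditioned by the final sound: -a when the stem ends in a voiceless consonant (*igalep*, *opas*); -roj when the stem ends in a voiced consonant (*bipad*, *mavib*); -paj when the stem ends in a vowel (*ruse*, *uvo*).
The final sound of *temas* is /s/, which is a voiceless consonant, so the suffix is -a, giving *temasa*.
*siro*: final sound = /o/, a vowel → -paj → *siropaj*.
*itivab* — final sound /b/ (a voiced consonant) → -roj → *itivabroj*.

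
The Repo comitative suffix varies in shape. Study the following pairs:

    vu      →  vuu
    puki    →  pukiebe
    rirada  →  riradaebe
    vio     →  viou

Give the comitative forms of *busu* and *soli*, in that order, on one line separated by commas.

busuu, soliebe

Looking at the last vowel of each stem: -u when the last vowel of the stem is a rounded vowel (*vu*, *vio*); -ebe when the last vowel of the stem is an unrounded vowel (*puki*, *rirada*).
Since the last vowel of *busu* is /u/ (a rounded vowel), it takes -u, giving *busuu*.
*soli* — last vowel /i/ (an unrounded vowel) → -ebe → *soliebe*.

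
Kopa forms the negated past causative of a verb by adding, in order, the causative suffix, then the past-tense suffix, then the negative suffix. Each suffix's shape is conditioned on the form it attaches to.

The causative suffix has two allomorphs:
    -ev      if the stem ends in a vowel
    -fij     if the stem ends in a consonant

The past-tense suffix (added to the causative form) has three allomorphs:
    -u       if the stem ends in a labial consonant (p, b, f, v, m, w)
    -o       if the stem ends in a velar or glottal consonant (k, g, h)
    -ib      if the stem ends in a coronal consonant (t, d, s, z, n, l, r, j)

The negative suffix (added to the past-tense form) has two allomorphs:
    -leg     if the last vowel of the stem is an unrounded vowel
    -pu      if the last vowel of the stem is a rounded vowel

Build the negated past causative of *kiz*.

The final sound of *kiz* is /z/, which is a consonant, so the causative suffix is -fij, giving *kizfij*.
The causative form *kizfij*: final consonant = /j/, coronal → -ib → *kizfijib*.
Since the last vowel of the past-tense form *kizfijib* is /i/ (an unrounded vowel), it takes -leg, giving *kizfijibleg*.

kizfijibleg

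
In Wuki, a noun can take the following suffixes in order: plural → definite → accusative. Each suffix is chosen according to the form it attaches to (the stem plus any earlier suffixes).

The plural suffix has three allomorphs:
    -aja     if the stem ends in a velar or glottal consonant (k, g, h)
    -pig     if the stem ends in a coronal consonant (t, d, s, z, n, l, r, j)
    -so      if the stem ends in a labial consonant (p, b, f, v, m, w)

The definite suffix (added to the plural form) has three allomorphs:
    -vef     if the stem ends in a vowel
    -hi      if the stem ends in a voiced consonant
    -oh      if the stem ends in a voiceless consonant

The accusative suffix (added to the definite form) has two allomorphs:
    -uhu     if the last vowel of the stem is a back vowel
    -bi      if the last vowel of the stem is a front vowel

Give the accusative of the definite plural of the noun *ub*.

ubsovefbi

*ub* — final consonant /b/ (labial) → -so → *ubso*.
The plural form *ubso*: final sound = /o/, a vowel → -vef → *ubsovef*.
The last vowel of the definite form *ubsovef* is /e/, which is a front vowel, so the accusative suffix is -bi, giving *ubsovefbi*.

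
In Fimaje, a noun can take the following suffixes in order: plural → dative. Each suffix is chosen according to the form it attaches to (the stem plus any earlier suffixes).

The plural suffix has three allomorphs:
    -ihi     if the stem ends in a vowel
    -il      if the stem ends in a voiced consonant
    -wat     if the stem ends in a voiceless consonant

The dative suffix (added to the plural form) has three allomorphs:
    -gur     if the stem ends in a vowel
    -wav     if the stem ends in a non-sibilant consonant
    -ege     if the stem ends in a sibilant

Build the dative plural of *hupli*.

*hupli*: final sound = /i/, a vowel → -ihi → *hupliihi*.
The final sound of the plural form *hupliihi* is /i/, which is a vowel, so the dative suffix is -gur, giving *hupliihigur*.

hupliihigur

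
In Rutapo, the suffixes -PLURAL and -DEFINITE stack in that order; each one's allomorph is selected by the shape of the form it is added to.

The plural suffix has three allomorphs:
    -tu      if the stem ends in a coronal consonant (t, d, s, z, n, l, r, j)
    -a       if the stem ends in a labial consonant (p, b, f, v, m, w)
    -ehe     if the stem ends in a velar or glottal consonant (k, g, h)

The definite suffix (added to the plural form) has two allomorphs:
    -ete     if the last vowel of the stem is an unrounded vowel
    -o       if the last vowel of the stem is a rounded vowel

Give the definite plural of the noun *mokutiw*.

*mokutiw*: final consonant = /w/, labial → -a → *mokutiwa*.
The last vowel of the plural form *mokutiwa* is /a/, which is an unrounded vowel, so the definite suffix is -ete, giving *mokutiwaete*.

mokutiwaete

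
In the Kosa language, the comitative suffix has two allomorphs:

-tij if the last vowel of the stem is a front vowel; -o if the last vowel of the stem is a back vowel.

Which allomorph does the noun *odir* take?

-tij

*odir*: last vowel = /i/, a front vowel → -tij.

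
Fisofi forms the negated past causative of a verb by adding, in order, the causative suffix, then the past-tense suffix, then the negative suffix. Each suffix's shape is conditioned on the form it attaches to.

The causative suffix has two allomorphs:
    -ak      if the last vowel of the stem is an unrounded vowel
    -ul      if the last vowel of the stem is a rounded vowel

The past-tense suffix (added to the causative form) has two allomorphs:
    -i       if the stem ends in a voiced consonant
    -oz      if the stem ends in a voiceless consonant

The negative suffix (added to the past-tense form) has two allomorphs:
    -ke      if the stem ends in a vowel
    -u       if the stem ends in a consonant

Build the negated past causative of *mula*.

The last vowel of *mula* is /a/, which is an unrounded vowel, so the causative suffix is -ak, giving *mulaak*.
The causative form *mulaak* — final consonant /k/ (voiceless) → -oz → *mulaakoz*.
The past-tense form *mulaakoz*: final sound = /z/, a consonant → -u → *mulaakozu*.

mulaakozu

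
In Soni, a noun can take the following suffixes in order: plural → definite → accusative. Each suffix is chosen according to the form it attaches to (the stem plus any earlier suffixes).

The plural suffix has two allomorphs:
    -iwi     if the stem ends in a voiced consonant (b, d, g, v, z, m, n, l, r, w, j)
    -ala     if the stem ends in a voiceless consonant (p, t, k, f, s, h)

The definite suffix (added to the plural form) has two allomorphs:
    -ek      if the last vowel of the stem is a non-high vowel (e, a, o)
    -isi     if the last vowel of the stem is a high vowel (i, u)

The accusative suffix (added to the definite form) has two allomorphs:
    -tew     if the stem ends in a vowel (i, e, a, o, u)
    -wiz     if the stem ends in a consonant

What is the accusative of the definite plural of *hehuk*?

hehukalaekwiz

*hehuk*: final consonant = /k/, voiceless → -ala → *hehukala*.
The plural form *hehukala* — last vowel /a/ (a non-high vowel) → -ek → *hehukalaek*.
Since the final sound of the definite form *hehukalaek* is /k/ (a consonant), it takes -wiz, giving *hehukalaekwiz*.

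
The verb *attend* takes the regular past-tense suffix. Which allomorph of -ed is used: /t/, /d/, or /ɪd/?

/ɪd/

The stem *attend* ends in /t/ or /d/.
The -ed suffix is realized as /ɪd/ after /t, d/; as /t/ after other voiceless consonants; and as /d/ after other voiced sounds.
So -ed on *attend* is pronounced /ɪd/.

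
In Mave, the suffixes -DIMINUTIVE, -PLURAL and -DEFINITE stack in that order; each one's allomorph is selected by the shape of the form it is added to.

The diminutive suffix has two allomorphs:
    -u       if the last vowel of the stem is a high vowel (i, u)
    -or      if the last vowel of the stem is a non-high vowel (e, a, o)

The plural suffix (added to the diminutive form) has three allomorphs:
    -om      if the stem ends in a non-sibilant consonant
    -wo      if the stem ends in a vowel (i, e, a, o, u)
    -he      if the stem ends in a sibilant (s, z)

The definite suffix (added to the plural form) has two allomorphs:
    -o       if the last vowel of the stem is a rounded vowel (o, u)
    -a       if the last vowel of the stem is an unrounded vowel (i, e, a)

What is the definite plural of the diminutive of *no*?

*no* — last vowel /o/ (a non-high vowel) → -or → *noor*.
Since the final sound of the diminutive form *noor* is /r/ (a non-sibilant consonant), it takes -om, giving *noorom*.
The plural form *noorom*: last vowel = /o/, a rounded vowel → -o → *nooromo*.

nooromo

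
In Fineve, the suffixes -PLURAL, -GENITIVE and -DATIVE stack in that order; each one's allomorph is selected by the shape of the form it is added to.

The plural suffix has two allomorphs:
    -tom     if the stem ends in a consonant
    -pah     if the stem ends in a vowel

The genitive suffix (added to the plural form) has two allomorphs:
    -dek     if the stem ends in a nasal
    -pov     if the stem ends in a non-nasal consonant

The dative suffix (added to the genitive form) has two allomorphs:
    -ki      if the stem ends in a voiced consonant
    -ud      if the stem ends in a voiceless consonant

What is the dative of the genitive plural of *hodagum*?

*hodagum*: final sound = /m/, a consonant → -tom → *hodagumtom*.
The plural form *hodagumtom*: final consonant = /m/, a nasal → -dek → *hodagumtomdek*.
The final consonant of the genitive form *hodagumtomdek* is /k/, which is voiceless, so the dative suffix is -ud, giving *hodagumtomdekud*.

hodagumtomdekud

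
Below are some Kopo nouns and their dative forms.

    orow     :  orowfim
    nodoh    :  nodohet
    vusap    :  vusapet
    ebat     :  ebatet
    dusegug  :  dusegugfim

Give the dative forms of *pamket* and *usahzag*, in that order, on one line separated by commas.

The suffix is conditioned by the final consonant: -et when the stem ends in a voiceless consonant (*nodoh*, *vusap*, *ebat*); -fim when the stem ends in a voiced consonant (*orow*, *dusegug*).
*pamket*: final consonant = /t/, voiceless → -et → *pamketet*.
The final consonant of *usahzag* is /g/, which is voiced, so the suffix is -fim, giving *usahzagfim*.

pamketet, usahzagfim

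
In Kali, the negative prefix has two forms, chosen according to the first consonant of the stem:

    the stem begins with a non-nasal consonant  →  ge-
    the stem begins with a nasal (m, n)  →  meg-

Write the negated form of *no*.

megno

*no*: first consonant = /n/, a nasal → meg- → *megno*.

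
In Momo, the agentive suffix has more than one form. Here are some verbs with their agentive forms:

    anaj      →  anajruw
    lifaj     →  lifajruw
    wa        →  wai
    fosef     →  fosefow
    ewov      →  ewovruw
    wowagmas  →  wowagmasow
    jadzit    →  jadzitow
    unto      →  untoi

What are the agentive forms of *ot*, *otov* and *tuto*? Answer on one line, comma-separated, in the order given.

The alternation tracks the final sound of the stem — -ow when the stem ends in a voiceless consonant (*fosef*, *wowagmas*, *jadzit*); -ruw when the stem ends in a voiced consonant (*anaj*, *lifaj*, *ewov*); -i when the stem ends in a vowel (*wa*, *unto*).
*ot* — final sound /t/ (a voiceless consonant) → -ow → *otow*.
*otov*: final sound = /v/, a voiced consonant → -ruw → *otovruw*.
Since the final sound of *tuto* is /o/ (a vowel), it takes -i, giving *tutoi*.

otow, otovruw, tutoi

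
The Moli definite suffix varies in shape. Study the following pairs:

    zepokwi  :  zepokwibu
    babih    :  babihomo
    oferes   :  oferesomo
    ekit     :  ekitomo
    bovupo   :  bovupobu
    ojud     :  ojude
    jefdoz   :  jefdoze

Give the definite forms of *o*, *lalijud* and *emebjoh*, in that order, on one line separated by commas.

obu, lalijude, emebjohomo

The alternation tracks the final sound of the stem — -omo when the stem ends in a voiceless consonant (*babih*, *oferes*, *ekit*); -e when the stem ends in a voiced consonant (*ojud*, *jefdoz*); -bu when the stem ends in a vowel (*zepokwi*, *bovupo*).
The final sound of *o* is /o/, which is a vowel, so the suffix is -bu, giving *obu*.
Since the final sound of *lalijud* is /d/ (a voiced consonant), it takes -e, giving *lalijude*.
The final sound of *emebjoh* is /h/, which is a voiceless consonant, so the suffix is -omo, giving *emebjohomo*.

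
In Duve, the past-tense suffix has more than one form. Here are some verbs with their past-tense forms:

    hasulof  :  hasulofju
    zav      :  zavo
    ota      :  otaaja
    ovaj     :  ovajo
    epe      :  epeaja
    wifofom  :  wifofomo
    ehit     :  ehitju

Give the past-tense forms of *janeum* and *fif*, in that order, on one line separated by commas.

The suffix is conditioned by the final sound: -ju when the stem ends in a voiceless consonant (*hasulof*, *ehit*); -o when the stem ends in a voiced consonant (*zav*, *ovaj*, *wifofom*); -aja when the stem ends in a vowel (*ota*, *epe*).
*janeum*: final sound = /m/, a voiced consonant → -o → *janeumo*.
*fif* — final sound /f/ (a voiceless consonant) → -ju → *fifju*.

janeumo, fifju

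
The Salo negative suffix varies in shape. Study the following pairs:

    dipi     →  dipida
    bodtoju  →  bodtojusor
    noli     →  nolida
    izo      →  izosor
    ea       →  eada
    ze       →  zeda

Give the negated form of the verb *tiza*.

Looking at the last vowel of each stem: -sor when the last vowel of the stem is a rounded vowel (*bodtoju*, *izo*); -da when the last vowel of the stem is an unrounded vowel (*dipi*, *noli*, *ea*, *ze*).
*tiza* — last vowel /a/ (an unrounded vowel) → -da → *tizada*.

tizada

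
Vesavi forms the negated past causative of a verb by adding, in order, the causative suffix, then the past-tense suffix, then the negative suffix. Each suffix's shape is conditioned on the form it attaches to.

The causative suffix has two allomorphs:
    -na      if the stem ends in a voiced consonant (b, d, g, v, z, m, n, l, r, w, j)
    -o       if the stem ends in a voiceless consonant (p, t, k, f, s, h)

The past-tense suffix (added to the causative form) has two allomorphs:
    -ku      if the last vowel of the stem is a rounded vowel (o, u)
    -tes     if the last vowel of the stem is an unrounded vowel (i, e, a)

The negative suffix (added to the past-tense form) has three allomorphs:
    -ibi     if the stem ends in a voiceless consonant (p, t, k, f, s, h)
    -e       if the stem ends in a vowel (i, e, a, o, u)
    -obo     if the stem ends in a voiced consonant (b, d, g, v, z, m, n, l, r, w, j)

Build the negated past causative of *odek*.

odekokue

*odek*: final consonant = /k/, voiceless → -o → *odeko*.
The last vowel of the causative form *odeko* is /o/, which is a rounded vowel, so the past-tense suffix is -ku, giving *odekoku*.
The final sound of the past-tense form *odekoku* is /u/, which is a vowel, so the negative suffix is -e, giving *odekokue*.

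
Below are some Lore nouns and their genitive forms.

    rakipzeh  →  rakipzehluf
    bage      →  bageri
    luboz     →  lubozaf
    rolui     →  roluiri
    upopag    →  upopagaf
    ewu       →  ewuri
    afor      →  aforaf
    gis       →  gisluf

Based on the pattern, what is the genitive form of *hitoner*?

hitoneraf

The suffix is conditioned by the final sound: -luf when the stem ends in a voiceless consonant (*rakipzeh*, *gis*); -af when the stem ends in a voiced consonant (*luboz*, *upopag*, *afor*); -ri when the stem ends in a vowel (*bage*, *rolui*, *ewu*).
The final sound of *hitoner* is /r/, which is a voiced consonant, so the suffix is -af, giving *hitoneraf*.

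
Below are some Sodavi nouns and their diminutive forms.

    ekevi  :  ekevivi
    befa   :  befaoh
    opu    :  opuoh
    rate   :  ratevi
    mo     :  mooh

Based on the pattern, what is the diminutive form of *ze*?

The suffix is conditioned by the last vowel: -vi when the last vowel of the stem is a front vowel (*ekevi*, *rate*); -oh when the last vowel of the stem is a back vowel (*befa*, *opu*, *mo*).
*ze*: last vowel = /e/, a front vowel → -vi → *zevi*.

zevi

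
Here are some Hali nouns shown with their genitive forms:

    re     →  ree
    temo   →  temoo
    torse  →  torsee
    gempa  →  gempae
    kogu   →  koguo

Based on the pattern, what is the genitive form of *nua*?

Looking at the last vowel of each stem: -o when the last vowel of the stem is a rounded vowel (*temo*, *kogu*); -e when the last vowel of the stem is an unrounded vowel (*re*, *torse*, *gempa*).
Since the last vowel of *nua* is /a/ (an unrounded vowel), it takes -e, giving *nuae*.

nuae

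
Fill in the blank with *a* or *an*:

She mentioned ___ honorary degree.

an

The indefinite article is chosen by the initial *sound* of the following word, not its spelling.
*honorary* begins with the sound /ɒ/ (silent h) — a vowel sound.
So the article is *an*: She mentioned an honorary degree.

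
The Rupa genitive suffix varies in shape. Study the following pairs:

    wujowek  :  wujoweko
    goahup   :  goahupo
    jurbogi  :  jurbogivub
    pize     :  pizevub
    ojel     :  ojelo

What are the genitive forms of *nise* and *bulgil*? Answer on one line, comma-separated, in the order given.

nisevub, bulgilo

The pattern is consonant vs. vowel: -o when the stem ends in a consonant (*wujowek*, *goahup*, *ojel*); -vub when the stem ends in a vowel (*jurbogi*, *pize*).
Since the final sound of *nise* is /e/ (a vowel), it takes -vub, giving *nisevub*.
Since the final sound of *bulgil* is /l/ (a consonant), it takes -o, giving *bulgilo*.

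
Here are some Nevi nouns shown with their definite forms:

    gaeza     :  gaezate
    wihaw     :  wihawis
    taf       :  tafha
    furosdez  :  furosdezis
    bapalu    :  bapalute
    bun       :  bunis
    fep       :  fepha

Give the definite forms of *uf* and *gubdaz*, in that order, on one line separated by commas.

The suffix is conditioned by the final sound: -ha when the stem ends in a voiceless consonant (*taf*, *fep*); -is when the stem ends in a voiced consonant (*wihaw*, *furosdez*, *bun*); -te when the stem ends in a vowel (*gaeza*, *bapalu*).
*uf* — final sound /f/ (a voiceless consonant) → -ha → *ufha*.
Since the final sound of *gubdaz* is /z/ (a voiced consonant), it takes -is, giving *gubdazis*.

ufha, gubdazis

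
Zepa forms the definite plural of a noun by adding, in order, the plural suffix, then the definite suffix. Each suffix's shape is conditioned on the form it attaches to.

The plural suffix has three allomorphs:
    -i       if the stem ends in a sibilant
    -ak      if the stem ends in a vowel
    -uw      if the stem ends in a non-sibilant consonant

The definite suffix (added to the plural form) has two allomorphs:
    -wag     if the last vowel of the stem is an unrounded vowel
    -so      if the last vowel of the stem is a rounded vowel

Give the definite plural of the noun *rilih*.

rilihuwso

*rilih*: final sound = /h/, a non-sibilant consonant → -uw → *rilihuw*.
Since the last vowel of the plural form *rilihuw* is /u/ (a rounded vowel), it takes -so, giving *rilihuwso*.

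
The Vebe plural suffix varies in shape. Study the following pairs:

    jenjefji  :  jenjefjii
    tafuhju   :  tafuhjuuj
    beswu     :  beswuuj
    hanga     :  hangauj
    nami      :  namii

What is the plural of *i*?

The suffix is conditioned by the last vowel: -i when the last vowel of the stem is a front vowel (*jenjefji*, *nami*); -uj when the last vowel of the stem is a back vowel (*tafuhju*, *beswu*, *hanga*).
Since the last vowel of *i* is /i/ (a front vowel), it takes -i, giving *ii*.

ii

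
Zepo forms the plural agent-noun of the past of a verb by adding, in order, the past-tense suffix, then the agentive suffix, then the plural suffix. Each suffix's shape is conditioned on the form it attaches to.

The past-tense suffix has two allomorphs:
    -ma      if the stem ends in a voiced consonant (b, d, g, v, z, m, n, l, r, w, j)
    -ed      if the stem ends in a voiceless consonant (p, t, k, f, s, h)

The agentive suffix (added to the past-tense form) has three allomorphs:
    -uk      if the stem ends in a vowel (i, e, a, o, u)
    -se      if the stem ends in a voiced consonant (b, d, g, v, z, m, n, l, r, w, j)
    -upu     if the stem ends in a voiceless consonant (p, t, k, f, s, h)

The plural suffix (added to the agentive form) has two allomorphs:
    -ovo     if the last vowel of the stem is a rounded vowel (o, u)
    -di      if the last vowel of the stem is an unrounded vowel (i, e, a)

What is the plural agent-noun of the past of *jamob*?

The final consonant of *jamob* is /b/, which is voiced, so the past-tense suffix is -ma, giving *jamobma*.
Since the final sound of the past-tense form *jamobma* is /a/ (a vowel), it takes -uk, giving *jamobmauk*.
Since the last vowel of the agentive form *jamobmauk* is /u/ (a rounded vowel), it takes -ovo, giving *jamobmaukovo*.

jamobmaukovo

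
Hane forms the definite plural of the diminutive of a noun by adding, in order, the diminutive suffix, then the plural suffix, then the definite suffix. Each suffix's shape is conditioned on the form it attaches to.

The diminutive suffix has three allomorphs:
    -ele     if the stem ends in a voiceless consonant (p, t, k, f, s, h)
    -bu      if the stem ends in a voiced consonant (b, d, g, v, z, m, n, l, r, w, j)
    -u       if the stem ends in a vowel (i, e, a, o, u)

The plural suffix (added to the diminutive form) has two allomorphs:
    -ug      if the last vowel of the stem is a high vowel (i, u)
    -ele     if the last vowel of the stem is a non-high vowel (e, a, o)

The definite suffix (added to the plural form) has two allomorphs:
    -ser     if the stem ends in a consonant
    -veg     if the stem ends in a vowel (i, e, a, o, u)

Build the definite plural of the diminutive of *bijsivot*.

*bijsivot* — final sound /t/ (a voiceless consonant) → -ele → *bijsivotele*.
The diminutive form *bijsivotele*: last vowel = /e/, a non-high vowel → -ele → *bijsivoteleele*.
The plural form *bijsivoteleele* — final sound /e/ (a vowel) → -veg → *bijsivoteleeleveg*.

bijsivoteleeleveg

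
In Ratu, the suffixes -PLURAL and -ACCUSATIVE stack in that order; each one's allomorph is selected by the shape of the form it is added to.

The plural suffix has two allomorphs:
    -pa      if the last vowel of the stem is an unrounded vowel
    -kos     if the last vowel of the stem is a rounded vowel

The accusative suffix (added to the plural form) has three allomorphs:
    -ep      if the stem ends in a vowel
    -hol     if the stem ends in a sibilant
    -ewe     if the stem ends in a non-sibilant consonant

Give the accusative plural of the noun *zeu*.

The last vowel of *zeu* is /u/, which is a rounded vowel, so the plural suffix is -kos, giving *zeukos*.
The plural form *zeukos*: final sound = /s/, a sibilant → -hol → *zeukoshol*.

zeukoshol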